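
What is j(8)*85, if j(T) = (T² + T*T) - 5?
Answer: 10455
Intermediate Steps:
j(T) = -5 + 2*T² (j(T) = (T² + T²) - 5 = 2*T² - 5 = -5 + 2*T²)
j(8)*85 = (-5 + 2*8²)*85 = (-5 + 2*64)*85 = (-5 + 128)*85 = 123*85 = 10455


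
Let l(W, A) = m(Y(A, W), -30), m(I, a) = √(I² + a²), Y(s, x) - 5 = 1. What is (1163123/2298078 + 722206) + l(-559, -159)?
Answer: 1659686883191/2298078 + 6*√26 ≈ 7.2224e+5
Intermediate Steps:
Y(s, x) = 6 (Y(s, x) = 5 + 1 = 6)
l(W, A) = 6*√26 (l(W, A) = √(6² + (-30)²) = √(36 + 900) = √936 = 6*√26)
(1163123/2298078 + 722206) + l(-559, -159) = (1163123/2298078 + 722206) + 6*√26 = 1659686883191/2298078 + 6*√26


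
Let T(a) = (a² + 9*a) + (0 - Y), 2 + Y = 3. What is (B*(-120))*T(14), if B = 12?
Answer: -462240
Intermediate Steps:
Y = 1 (Y = -2 + 3 = 1)
T(a) = -1 + a² + 9*a (T(a) = (a² + 9*a) + (0 - 1*1) = (a² + 9*a) + (0 - 1) = (a² + 9*a) - 1 = -1 + a² + 9*a)
(B*(-120))*T(14) = (12*(-120))*(-1 + 14² + 9*14) = -1440*(-1 + 196 + 126) = -1440*321 = -462240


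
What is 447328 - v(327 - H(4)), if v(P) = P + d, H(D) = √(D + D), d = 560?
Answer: 446441 + 2*√2 ≈ 4.4644e+5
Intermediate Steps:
H(D) = √2*√D (H(D) = √(2*D) = √2*√D)
v(P) = 560 + P (v(P) = P + 560 = 560 + P)
447328 - v(327 - H(4)) = 447328 - (560 + (327 - √2*√4)) = 447328 - (560 + (327 - √2*2)) = 447328 - (560 + (327 - 2*√2)) = 447328 - (887 - 2*√2) = 447328 + (-887 + 2*√2) = 446441 + 2*√2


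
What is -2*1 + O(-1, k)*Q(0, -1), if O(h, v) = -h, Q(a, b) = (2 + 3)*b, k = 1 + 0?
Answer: -7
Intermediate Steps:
k = 1
Q(a, b) = 5*b
-2*1 + O(-1, k)*Q(0, -1) = -2*1 + (-1*(-1))*(5*(-1)) = -2 + 1*(-5) = -2 - 5 = -7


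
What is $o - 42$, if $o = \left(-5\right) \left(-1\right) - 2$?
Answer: $-39$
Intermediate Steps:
$o = 3$ ($o = 5 - 2 = 3$)
$o - 42 = 3 - 42 = -39$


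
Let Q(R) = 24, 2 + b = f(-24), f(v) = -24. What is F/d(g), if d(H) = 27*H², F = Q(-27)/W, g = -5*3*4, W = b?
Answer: -1/105300 ≈ -9.4967e-6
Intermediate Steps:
b = -26 (b = -2 - 24 = -26)
W = -26
g = -60 (g = -15*4 = -60)
F = -12/13 (F = 24/(-26) = 24*(-1/26) = -12/13 ≈ -0.92308)
F/d(g) = -12/(13*(27*(-60)²)) = -12/(13*(27*3600)) = -12/13/97200 = -12/13*1/97200 = -1/105300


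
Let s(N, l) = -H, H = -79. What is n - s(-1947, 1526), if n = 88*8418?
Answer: 740705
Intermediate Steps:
n = 740784
s(N, l) = 79 (s(N, l) = -1*(-79) = 79)
n - s(-1947, 1526) = 740784 - 1*79 = 740784 - 79 = 740705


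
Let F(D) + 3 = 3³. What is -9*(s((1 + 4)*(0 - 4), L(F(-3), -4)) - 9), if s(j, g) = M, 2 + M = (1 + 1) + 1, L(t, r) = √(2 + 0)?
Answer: 72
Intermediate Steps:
F(D) = 24 (F(D) = -3 + 3³ = -3 + 27 = 24)
L(t, r) = √2
M = 1 (M = -2 + ((1 + 1) + 1) = -2 + (2 + 1) = -2 + 3 = 1)
s(j, g) = 1
-9*(s((1 + 4)*(0 - 4), L(F(-3), -4)) - 9) = -9*(1 - 9) = -9*(-8) = 72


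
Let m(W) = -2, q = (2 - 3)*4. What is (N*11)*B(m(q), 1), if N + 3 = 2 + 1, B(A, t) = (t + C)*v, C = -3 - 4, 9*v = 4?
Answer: 0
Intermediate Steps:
q = -4 (q = -1*4 = -4)
v = 4/9 (v = (⅑)*4 = 4/9 ≈ 0.44444)
C = -7
B(A, t) = -28/9 + 4*t/9 (B(A, t) = (t - 7)*(4/9) = (-7 + t)*(4/9) = -28/9 + 4*t/9)
N = 0 (N = -3 + (2 + 1) = -3 + 3 = 0)
(N*11)*B(m(q), 1) = (0*11)*(-28/9 + (4/9)*1) = 0*(-28/9 + 4/9) = 0*(-8/3) = 0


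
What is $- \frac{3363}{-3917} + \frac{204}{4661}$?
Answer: $\frac{16474011}{18257137} \approx 0.90233$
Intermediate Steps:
$- \frac{3363}{-3917} + \frac{204}{4661} = \left(-3363\right) \left(- \frac{1}{3917}\right) + 204 \cdot \frac{1}{4661} = \frac{3363}{3917} + \frac{204}{4661} = \frac{16474011}{18257137}$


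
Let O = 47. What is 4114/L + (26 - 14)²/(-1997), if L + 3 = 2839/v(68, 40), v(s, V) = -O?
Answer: -193282523/2975530 ≈ -64.957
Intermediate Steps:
v(s, V) = -47 (v(s, V) = -1*47 = -47)
L = -2980/47 (L = -3 + 2839/(-47) = -3 + 2839*(-1/47) = -3 - 2839/47 = -2980/47 ≈ -63.404)
4114/L + (26 - 14)²/(-1997) = 4114/(-2980/47) + (26 - 14)²/(-1997) = 4114*(-47/2980) + 12²*(-1/1997) = -96679/1490 + 144*(-1/1997) = -96679/1490 - 144/1997 = -193282523/2975530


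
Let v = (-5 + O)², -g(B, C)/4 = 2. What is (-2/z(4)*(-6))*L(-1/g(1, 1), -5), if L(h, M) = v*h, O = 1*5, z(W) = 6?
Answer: 0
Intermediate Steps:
g(B, C) = -8 (g(B, C) = -4*2 = -8)
O = 5
v = 0 (v = (-5 + 5)² = 0² = 0)
L(h, M) = 0 (L(h, M) = 0*h = 0)
(-2/z(4)*(-6))*L(-1/g(1, 1), -5) = (-2/6*(-6))*0 = (-2*⅙*(-6))*0 = -⅓*(-6)*0 = 2*0 = 0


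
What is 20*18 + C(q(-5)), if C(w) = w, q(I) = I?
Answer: 355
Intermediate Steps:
20*18 + C(q(-5)) = 20*18 - 5 = 360 - 5 = 355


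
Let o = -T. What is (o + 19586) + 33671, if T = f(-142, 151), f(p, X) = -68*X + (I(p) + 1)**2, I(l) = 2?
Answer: 63516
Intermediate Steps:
f(p, X) = 9 - 68*X (f(p, X) = -68*X + (2 + 1)**2 = -68*X + 3**2 = -68*X + 9 = 9 - 68*X)
T = -10259 (T = 9 - 68*151 = 9 - 10268 = -10259)
o = 10259 (o = -1*(-10259) = 10259)
(o + 19586) + 33671 = (10259 + 19586) + 33671 = 29845 + 33671 = 63516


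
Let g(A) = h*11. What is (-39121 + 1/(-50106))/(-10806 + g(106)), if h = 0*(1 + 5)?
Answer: 1960196827/541445436 ≈ 3.6203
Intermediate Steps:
h = 0 (h = 0*6 = 0)
g(A) = 0 (g(A) = 0*11 = 0)
(-39121 + 1/(-50106))/(-10806 + g(106)) = (-39121 + 1/(-50106))/(-10806 + 0) = (-39121 - 1/50106)/(-10806) = -1960196827/50106*(-1/10806) = 1960196827/541445436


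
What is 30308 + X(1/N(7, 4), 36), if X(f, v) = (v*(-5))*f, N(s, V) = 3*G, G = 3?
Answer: 30288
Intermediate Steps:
N(s, V) = 9 (N(s, V) = 3*3 = 9)
X(f, v) = -5*f*v (X(f, v) = (-5*v)*f = -5*f*v)
30308 + X(1/N(7, 4), 36) = 30308 - 5*36/9 = 30308 - 5*⅑*36 = 30308 - 20 = 30288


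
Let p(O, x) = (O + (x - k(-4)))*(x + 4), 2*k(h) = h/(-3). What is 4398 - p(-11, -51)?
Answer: 4358/3 ≈ 1452.7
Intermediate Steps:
k(h) = -h/6 (k(h) = (h/(-3))/2 = (h*(-⅓))/2 = (-h/3)/2 = -h/6)
p(O, x) = (4 + x)*(-⅔ + O + x) (p(O, x) = (O + (x - (-1)*(-4)/6))*(x + 4) = (O + (x - 1*⅔))*(4 + x) = (O + (x - ⅔))*(4 + x) = (O + (-⅔ + x))*(4 + x) = (-⅔ + O + x)*(4 + x) = (4 + x)*(-⅔ + O + x))
4398 - p(-11, -51) = 4398 - (-8/3 + (-51)² + 4*(-11) + (10/3)*(-51) - 11*(-51)) = 4398 - (-8/3 + 2601 - 44 - 170 + 561) = 4398 - 1*8836/3 = 4398 - 8836/3 = 4358/3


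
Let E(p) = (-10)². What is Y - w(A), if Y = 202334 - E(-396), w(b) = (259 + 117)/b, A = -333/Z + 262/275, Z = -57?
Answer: 7177949102/35503 ≈ 2.0218e+5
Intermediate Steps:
E(p) = 100
A = 35503/5225 (A = -333/(-57) + 262/275 = -333*(-1/57) + 262*(1/275) = 111/19 + 262/275 = 35503/5225 ≈ 6.7948)
w(b) = 376/b
Y = 202234 (Y = 202334 - 1*100 = 202334 - 100 = 202234)
Y - w(A) = 202234 - 376/35503/5225 = 202234 - 376*5225/35503 = 202234 - 1*1964600/35503 = 202234 - 1964600/35503 = 7177949102/35503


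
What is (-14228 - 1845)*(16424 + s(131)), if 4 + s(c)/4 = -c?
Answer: -255303532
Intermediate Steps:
s(c) = -16 - 4*c (s(c) = -16 + 4*(-c) = -16 - 4*c)
(-14228 - 1845)*(16424 + s(131)) = (-14228 - 1845)*(16424 + (-16 - 4*131)) = -16073*(16424 + (-16 - 524)) = -16073*(16424 - 540) = -16073*15884 = -255303532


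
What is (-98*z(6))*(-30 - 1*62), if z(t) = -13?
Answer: -117208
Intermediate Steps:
(-98*z(6))*(-30 - 1*62) = (-98*(-13))*(-30 - 1*62) = 1274*(-30 - 62) = 1274*(-92) = -117208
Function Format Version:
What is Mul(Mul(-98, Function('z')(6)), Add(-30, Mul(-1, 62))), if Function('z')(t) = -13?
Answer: -117208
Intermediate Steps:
Mul(Mul(-98, Function('z')(6)), Add(-30, Mul(-1, 62))) = Mul(Mul(-98, -13), Add(-30, Mul(-1, 62))) = Mul(1274, Add(-30, -62)) = Mul(1274, -92) = -117208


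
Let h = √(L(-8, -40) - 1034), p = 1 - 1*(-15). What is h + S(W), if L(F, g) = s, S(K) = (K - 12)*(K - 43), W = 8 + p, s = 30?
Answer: -228 + 2*I*√251 ≈ -228.0 + 31.686*I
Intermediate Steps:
p = 16 (p = 1 + 15 = 16)
W = 24 (W = 8 + 16 = 24)
S(K) = (-43 + K)*(-12 + K) (S(K) = (-12 + K)*(-43 + K) = (-43 + K)*(-12 + K))
L(F, g) = 30
h = 2*I*√251 (h = √(30 - 1034) = √(-1004) = 2*I*√251 ≈ 31.686*I)
h + S(W) = 2*I*√251 + (516 + 24² - 55*24) = 2*I*√251 + (516 + 576 - 1320) = 2*I*√251 - 228 = -228 + 2*I*√251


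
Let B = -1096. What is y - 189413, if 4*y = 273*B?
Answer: -264215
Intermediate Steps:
y = -74802 (y = (273*(-1096))/4 = (¼)*(-299208) = -74802)
y - 189413 = -74802 - 189413 = -264215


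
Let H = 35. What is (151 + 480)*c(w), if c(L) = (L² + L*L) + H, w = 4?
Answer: 42277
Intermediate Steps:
c(L) = 35 + 2*L² (c(L) = (L² + L*L) + 35 = (L² + L²) + 35 = 2*L² + 35 = 35 + 2*L²)
(151 + 480)*c(w) = (151 + 480)*(35 + 2*4²) = 631*(35 + 2*16) = 631*(35 + 32) = 631*67 = 42277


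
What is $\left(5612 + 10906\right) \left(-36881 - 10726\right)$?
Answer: $-786372426$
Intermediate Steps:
$\left(5612 + 10906\right) \left(-36881 - 10726\right) = 16518 \left(-47607\right) = -786372426$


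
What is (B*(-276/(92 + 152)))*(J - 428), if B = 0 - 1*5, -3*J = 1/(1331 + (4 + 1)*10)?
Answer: -203918575/84241 ≈ -2420.7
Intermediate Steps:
J = -1/4143 (J = -1/(3*(1331 + (4 + 1)*10)) = -1/(3*(1331 + 5*10)) = -1/(3*(1331 + 50)) = -1/3/1381 = -1/3*1/1381 = -1/4143 ≈ -0.00024137)
B = -5 (B = 0 - 5 = -5)
(B*(-276/(92 + 152)))*(J - 428) = (-(-1380)/(92 + 152))*(-1/4143 - 428) = -(-1380)/244*(-1773205/4143) = -5*(-69/61)*(-1773205/4143) = (345/61)*(-1773205/4143) = -203918575/84241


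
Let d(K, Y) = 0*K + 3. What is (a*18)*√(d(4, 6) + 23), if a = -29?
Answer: -522*√26 ≈ -2661.7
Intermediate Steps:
d(K, Y) = 3 (d(K, Y) = 0 + 3 = 3)
(a*18)*√(d(4, 6) + 23) = (-29*18)*√(3 + 23) = -522*√26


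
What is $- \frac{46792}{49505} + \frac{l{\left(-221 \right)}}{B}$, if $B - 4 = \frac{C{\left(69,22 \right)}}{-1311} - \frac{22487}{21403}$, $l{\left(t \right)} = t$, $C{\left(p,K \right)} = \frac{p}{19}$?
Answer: $- \frac{85597698998039}{1127066572610} \approx -75.947$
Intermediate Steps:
$C{\left(p,K \right)} = \frac{p}{19}$ ($C{\left(p,K \right)} = p \frac{1}{19} = \frac{p}{19}$)
$B = \frac{22766722}{7726483}$ ($B = 4 - \left(\frac{22487}{21403} - \frac{\frac{1}{19} \cdot 69}{-1311}\right) = 4 + \left(\frac{69}{19} \left(- \frac{1}{1311}\right) - \frac{22487}{21403}\right) = 4 - \frac{8139210}{7726483} = \frac{22766722}{7726483} \approx 2.9466$)
$- \frac{46792}{49505} + \frac{l{\left(-221 \right)}}{B} = - \frac{46792}{49505} - \frac{221}{\frac{22766722}{7726483}} = \left(-46792\right) \frac{1}{49505} - \frac{1707552743}{22766722} = - \frac{46792}{49505} - \frac{1707552743}{22766722} = - \frac{85597698998039}{1127066572610}$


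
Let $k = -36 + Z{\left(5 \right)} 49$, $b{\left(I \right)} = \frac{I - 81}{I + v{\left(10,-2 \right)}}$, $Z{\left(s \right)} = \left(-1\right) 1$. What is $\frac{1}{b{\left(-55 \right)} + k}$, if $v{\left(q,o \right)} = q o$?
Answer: $- \frac{75}{6239} \approx -0.012021$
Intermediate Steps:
$Z{\left(s \right)} = -1$
$v{\left(q,o \right)} = o q$
$b{\left(I \right)} = \frac{-81 + I}{-20 + I}$ ($b{\left(I \right)} = \frac{I - 81}{I - 20} = \frac{-81 + I}{I - 20} = \frac{-81 + I}{-20 + I}$)
$k = -85$ ($k = -36 - 49 = -85$)
$\frac{1}{b{\left(-55 \right)} + k} = \frac{1}{\frac{-81 - 55}{-20 - 55} - 85} = \frac{1}{\frac{1}{-75} \left(-136\right) - 85} = \frac{1}{\left(- \frac{1}{75}\right) \left(-136\right) - 85} = \frac{1}{\frac{136}{75} - 85} = \frac{1}{- \frac{6239}{75}} = - \frac{75}{6239}$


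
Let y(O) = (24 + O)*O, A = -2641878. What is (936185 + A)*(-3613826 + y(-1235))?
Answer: 3613068846013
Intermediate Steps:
y(O) = O*(24 + O)
(936185 + A)*(-3613826 + y(-1235)) = (936185 - 2641878)*(-3613826 - 1235*(24 - 1235)) = -1705693*(-3613826 - 1235*(-1211)) = -1705693*(-3613826 + 1495585) = -1705693*(-2118241) = 3613068846013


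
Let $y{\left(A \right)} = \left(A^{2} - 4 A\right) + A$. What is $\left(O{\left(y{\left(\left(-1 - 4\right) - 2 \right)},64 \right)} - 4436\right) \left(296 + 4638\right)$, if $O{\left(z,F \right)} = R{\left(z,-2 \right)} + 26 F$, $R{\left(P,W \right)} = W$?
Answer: $-13686916$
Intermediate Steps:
$y{\left(A \right)} = A^{2} - 3 A$
$O{\left(z,F \right)} = -2 + 26 F$
$\left(O{\left(y{\left(\left(-1 - 4\right) - 2 \right)},64 \right)} - 4436\right) \left(296 + 4638\right) = \left(\left(-2 + 26 \cdot 64\right) - 4436\right) \left(296 + 4638\right) = \left(\left(-2 + 1664\right) - 4436\right) 4934 = \left(1662 - 4436\right) 4934 = \left(-2774\right) 4934 = -13686916$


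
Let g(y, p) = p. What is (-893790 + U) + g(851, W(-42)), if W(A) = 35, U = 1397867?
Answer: 504112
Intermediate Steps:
(-893790 + U) + g(851, W(-42)) = (-893790 + 1397867) + 35 = 504077 + 35 = 504112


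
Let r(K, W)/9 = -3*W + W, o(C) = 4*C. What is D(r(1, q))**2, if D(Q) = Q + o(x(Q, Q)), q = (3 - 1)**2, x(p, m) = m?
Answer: 129600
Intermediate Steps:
q = 4 (q = 2**2 = 4)
r(K, W) = -18*W (r(K, W) = 9*(-3*W + W) = 9*(-2*W) = -18*W)
D(Q) = 5*Q (D(Q) = Q + 4*Q = 5*Q)
D(r(1, q))**2 = (5*(-18*4))**2 = (5*(-72))**2 = (-360)**2 = 129600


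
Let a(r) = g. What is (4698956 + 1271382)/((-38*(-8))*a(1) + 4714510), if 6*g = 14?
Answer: 8955507/7072829 ≈ 1.2662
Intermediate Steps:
g = 7/3 (g = (1/6)*14 = 7/3 ≈ 2.3333)
a(r) = 7/3
(4698956 + 1271382)/((-38*(-8))*a(1) + 4714510) = (4698956 + 1271382)/(-38*(-8)*(7/3) + 4714510) = 5970338/(304*(7/3) + 4714510) = 5970338/(2128/3 + 4714510) = 5970338/(14145658/3) = 5970338*(3/14145658) = 8955507/7072829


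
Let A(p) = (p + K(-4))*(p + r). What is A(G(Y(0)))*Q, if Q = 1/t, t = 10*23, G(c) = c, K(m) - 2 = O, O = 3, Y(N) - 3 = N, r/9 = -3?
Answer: -96/115 ≈ -0.83478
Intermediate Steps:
r = -27 (r = 9*(-3) = -27)
Y(N) = 3 + N
K(m) = 5 (K(m) = 2 + 3 = 5)
A(p) = (-27 + p)*(5 + p) (A(p) = (p + 5)*(p - 27) = (5 + p)*(-27 + p) = (-27 + p)*(5 + p))
t = 230
Q = 1/230 ≈ 0.0043478
A(G(Y(0)))*Q = (-135 + (3 + 0)**2 - 22*(3 + 0))*(1/230) = (-135 + 3**2 - 22*3)*(1/230) = (-135 + 9 - 66)*(1/230) = -192*1/230 = -96/115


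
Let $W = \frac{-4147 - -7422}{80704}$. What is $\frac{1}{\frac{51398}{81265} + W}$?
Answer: $\frac{6558410560}{4414167067} \approx 1.4858$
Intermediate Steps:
$W = \frac{3275}{80704}$ ($W = \left(-4147 + 7422\right) \frac{1}{80704} = 3275 \cdot \frac{1}{80704} = \frac{3275}{80704} \approx 0.04058$)
$\frac{1}{\frac{51398}{81265} + W} = \frac{1}{\frac{51398}{81265} + \frac{3275}{80704}} = \frac{1}{\frac{4414167067}{6558410560}} = \frac{6558410560}{4414167067}$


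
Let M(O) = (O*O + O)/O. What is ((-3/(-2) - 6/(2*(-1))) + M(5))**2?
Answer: 441/4 ≈ 110.25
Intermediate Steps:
M(O) = (O + O**2)/O (M(O) = (O**2 + O)/O = (O + O**2)/O)
((-3/(-2) - 6/(2*(-1))) + M(5))**2 = ((-3/(-2) - 6/(2*(-1))) + (1 + 5))**2 = ((-3*(-1/2) - 6/(-2)) + 6)**2 = ((3/2 - 6*(-1/2)) + 6)**2 = ((3/2 + 3) + 6)**2 = (9/2 + 6)**2 = (21/2)**2 = 441/4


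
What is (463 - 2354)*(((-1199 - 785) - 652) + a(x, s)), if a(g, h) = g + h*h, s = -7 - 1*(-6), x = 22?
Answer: 4941183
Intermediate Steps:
s = -1 (s = -7 + 6 = -1)
a(g, h) = g + h**2
(463 - 2354)*(((-1199 - 785) - 652) + a(x, s)) = (463 - 2354)*(((-1199 - 785) - 652) + (22 + (-1)**2)) = -1891*((-1984 - 652) + (22 + 1)) = -1891*(-2636 + 23) = -1891*(-2613) = 4941183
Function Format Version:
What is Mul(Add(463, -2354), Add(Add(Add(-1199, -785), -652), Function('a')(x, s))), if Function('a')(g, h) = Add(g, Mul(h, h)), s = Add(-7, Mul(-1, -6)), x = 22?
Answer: 4941183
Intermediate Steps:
s = -1 (s = Add(-7, 6) = -1)
Function('a')(g, h) = Add(g, Pow(h, 2))
Mul(Add(463, -2354), Add(Add(Add(-1199, -785), -652), Function('a')(x, s))) = Mul(Add(463, -2354), Add(Add(Add(-1199, -785), -652), Add(22, Pow(-1, 2)))) = Mul(-1891, Add(Add(-1984, -652), Add(22, 1))) = Mul(-1891, Add(-2636, 23)) = Mul(-1891, -2613) = 4941183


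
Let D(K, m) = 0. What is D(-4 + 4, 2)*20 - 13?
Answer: -13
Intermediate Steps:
D(-4 + 4, 2)*20 - 13 = 0*20 - 13 = 0 - 13 = -13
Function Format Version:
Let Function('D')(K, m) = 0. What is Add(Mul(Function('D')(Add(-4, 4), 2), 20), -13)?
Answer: -13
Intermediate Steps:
Add(Mul(Function('D')(Add(-4, 4), 2), 20), -13) = Add(Mul(0, 20), -13) = Add(0, -13) = -13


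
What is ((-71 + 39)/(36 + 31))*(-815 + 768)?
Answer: 1504/67 ≈ 22.448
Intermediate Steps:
((-71 + 39)/(36 + 31))*(-815 + 768) = -32/67*(-47) = 1504/67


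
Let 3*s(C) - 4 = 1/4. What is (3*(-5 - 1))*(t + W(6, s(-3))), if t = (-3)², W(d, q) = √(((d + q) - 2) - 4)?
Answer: -162 - 3*√51 ≈ -183.42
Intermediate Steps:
s(C) = 17/12 (s(C) = 4/3 + (⅓)/4 = 4/3 + (⅓)*(¼) = 4/3 + 1/12 = 17/12)
W(d, q) = √(-6 + d + q) (W(d, q) = √((-2 + d + q) - 4) = √(-6 + d + q))
t = 9
(3*(-5 - 1))*(t + W(6, s(-3))) = (3*(-5 - 1))*(9 + √(-6 + 6 + 17/12)) = (3*(-6))*(9 + √(17/12)) = -18*(9 + √51/6) = -162 - 3*√51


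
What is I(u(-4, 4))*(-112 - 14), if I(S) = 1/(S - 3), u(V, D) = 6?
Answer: -42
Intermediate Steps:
I(S) = 1/(-3 + S)
I(u(-4, 4))*(-112 - 14) = (-112 - 14)/(-3 + 6) = -126/3 = (⅓)*(-126) = -42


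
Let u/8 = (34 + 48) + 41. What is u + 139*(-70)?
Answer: -8746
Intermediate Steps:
u = 984 (u = 8*((34 + 48) + 41) = 8*(82 + 41) = 8*123 = 984)
u + 139*(-70) = 984 + 139*(-70) = 984 - 9730 = -8746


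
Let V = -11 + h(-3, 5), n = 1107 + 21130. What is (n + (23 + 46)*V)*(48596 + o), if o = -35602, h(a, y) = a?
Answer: 276395374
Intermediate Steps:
n = 22237
V = -14 (V = -11 - 3 = -14)
(n + (23 + 46)*V)*(48596 + o) = (22237 + (23 + 46)*(-14))*(48596 - 35602) = (22237 + 69*(-14))*12994 = (22237 - 966)*12994 = 21271*12994 = 276395374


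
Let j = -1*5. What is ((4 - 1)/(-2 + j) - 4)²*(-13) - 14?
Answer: -13179/49 ≈ -268.96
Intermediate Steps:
j = -5
((4 - 1)/(-2 + j) - 4)²*(-13) - 14 = ((4 - 1)/(-2 - 5) - 4)²*(-13) - 14 = (3/(-7) - 4)²*(-13) - 14 = (3*(-⅐) - 4)²*(-13) - 14 = (-3/7 - 4)²*(-13) - 14 = (-31/7)²*(-13) - 14 = (961/49)*(-13) - 14 = -12493/49 - 14 = -13179/49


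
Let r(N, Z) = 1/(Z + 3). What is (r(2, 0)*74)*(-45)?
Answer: -1110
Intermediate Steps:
r(N, Z) = 1/(3 + Z)
(r(2, 0)*74)*(-45) = (74/(3 + 0))*(-45) = (74/3)*(-45) = -1110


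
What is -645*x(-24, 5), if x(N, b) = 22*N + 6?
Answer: 336690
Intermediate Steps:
x(N, b) = 6 + 22*N
-645*x(-24, 5) = -645*(6 + 22*(-24)) = -645*(6 - 528) = -645*(-522) = 336690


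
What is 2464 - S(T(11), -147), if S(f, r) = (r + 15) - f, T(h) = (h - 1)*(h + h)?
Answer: 2816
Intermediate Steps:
T(h) = 2*h*(-1 + h) (T(h) = (-1 + h)*(2*h) = 2*h*(-1 + h))
S(f, r) = 15 + r - f (S(f, r) = (15 + r) - f = 15 + r - f)
2464 - S(T(11), -147) = 2464 - (15 - 147 - 2*11*(-1 + 11)) = 2464 - (15 - 147 - 2*11*10) = 2464 - (15 - 147 - 1*220) = 2464 - (15 - 147 - 220) = 2464 - 1*(-352) = 2464 + 352 = 2816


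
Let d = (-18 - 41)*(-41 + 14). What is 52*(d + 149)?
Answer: 90584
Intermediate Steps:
d = 1593 (d = -59*(-27) = 1593)
52*(d + 149) = 52*(1593 + 149) = 52*1742 = 90584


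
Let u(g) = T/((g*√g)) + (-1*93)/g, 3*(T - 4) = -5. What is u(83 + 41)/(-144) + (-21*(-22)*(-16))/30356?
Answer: -347227/1457088 - 7*√31/3321216 ≈ -0.23831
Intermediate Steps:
T = 7/3 (T = 4 + (⅓)*(-5) = 4 - 5/3 = 7/3 ≈ 2.3333)
u(g) = -93/g + 7/(3*g^(3/2)) (u(g) = 7/(3*((g*√g))) + (-1*93)/g = 7/(3*(g^(3/2))) - 93/g = 7/(3*g^(3/2)) - 93/g = -93/g + 7/(3*g^(3/2)))
u(83 + 41)/(-144) + (-21*(-22)*(-16))/30356 = (-93/(83 + 41) + 7/(3*(83 + 41)^(3/2)))/(-144) + (-21*(-22)*(-16))/30356 = (-93/124 + 7/(3*124^(3/2)))*(-1/144) + (462*(-16))*(1/30356) = (-93*1/124 + 7*(√31/7688)/3)*(-1/144) - 7392*1/30356 = (-¾ + 7*√31/23064)*(-1/144) - 1848/7589 = (1/192 - 7*√31/3321216) - 1848/7589 = -347227/1457088 - 7*√31/3321216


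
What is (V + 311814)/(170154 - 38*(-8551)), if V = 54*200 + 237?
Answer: 322851/495092 ≈ 0.65210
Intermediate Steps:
V = 11037 (V = 10800 + 237 = 11037)
(V + 311814)/(170154 - 38*(-8551)) = (11037 + 311814)/(170154 - 38*(-8551)) = 322851/(170154 + 324938) = 322851/495092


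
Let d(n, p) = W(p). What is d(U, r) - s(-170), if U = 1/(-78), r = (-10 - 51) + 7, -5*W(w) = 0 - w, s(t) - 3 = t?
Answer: 781/5 ≈ 156.20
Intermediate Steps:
s(t) = 3 + t
W(w) = w/5 (W(w) = -(0 - w)/5 = -(-1)*w/5 = w/5)
r = -54 (r = -61 + 7 = -54)
U = -1/78 ≈ -0.012821
d(n, p) = p/5
d(U, r) - s(-170) = (⅕)*(-54) - (3 - 170) = -54/5 - 1*(-167) = -54/5 + 167 = 781/5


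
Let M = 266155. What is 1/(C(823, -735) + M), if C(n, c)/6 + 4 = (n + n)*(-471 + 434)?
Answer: -1/99281 ≈ -1.0072e-5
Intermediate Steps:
C(n, c) = -24 - 444*n (C(n, c) = -24 + 6*((n + n)*(-471 + 434)) = -24 + 6*((2*n)*(-37)) = -24 + 6*(-74*n) = -24 - 444*n)
1/(C(823, -735) + M) = 1/((-24 - 444*823) + 266155) = 1/((-24 - 365412) + 266155) = 1/(-365436 + 266155) = 1/(-99281) = -1/99281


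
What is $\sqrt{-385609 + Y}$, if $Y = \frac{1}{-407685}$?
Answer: $\frac{i \sqrt{64090937901100710}}{407685} \approx 620.97 i$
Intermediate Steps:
$Y = - \frac{1}{407685} \approx -2.4529 \cdot 10^{-6}$
$\sqrt{-385609 + Y} = \sqrt{-385609 - \frac{1}{407685}} = \sqrt{- \frac{157207005166}{407685}} = \frac{i \sqrt{64090937901100710}}{407685}$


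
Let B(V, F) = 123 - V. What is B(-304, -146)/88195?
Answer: 427/88195 ≈ 0.0048415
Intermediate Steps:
B(-304, -146)/88195 = (123 - 1*(-304))/88195 = (123 + 304)*(1/88195) = 427*(1/88195) = 427/88195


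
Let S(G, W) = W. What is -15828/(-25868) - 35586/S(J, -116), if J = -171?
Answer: 3975753/12934 ≈ 307.39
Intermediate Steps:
-15828/(-25868) - 35586/S(J, -116) = -15828/(-25868) - 35586/(-116) = -15828*(-1/25868) - 35586*(-1/116) = 3957/6467 + 17793/58 = 3975753/12934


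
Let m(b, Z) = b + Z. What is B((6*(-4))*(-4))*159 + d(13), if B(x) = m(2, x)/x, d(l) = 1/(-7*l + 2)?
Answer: 231117/1424 ≈ 162.30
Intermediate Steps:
m(b, Z) = Z + b
d(l) = 1/(2 - 7*l)
B(x) = (2 + x)/x (B(x) = (x + 2)/x = (2 + x)/x)
B((6*(-4))*(-4))*159 + d(13) = ((2 + (6*(-4))*(-4))/(((6*(-4))*(-4))))*159 - 1/(-2 + 7*13) = ((2 - 24*(-4))/((-24*(-4))))*159 - 1/(-2 + 91) = ((2 + 96)/96)*159 - 1/89 = ((1/96)*98)*159 - 1*1/89 = (49/48)*159 - 1/89 = 2597/16 - 1/89 = 231117/1424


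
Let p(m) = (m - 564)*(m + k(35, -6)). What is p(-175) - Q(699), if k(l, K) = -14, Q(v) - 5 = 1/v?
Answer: 97626533/699 ≈ 1.3967e+5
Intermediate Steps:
Q(v) = 5 + 1/v
p(m) = (-564 + m)*(-14 + m) (p(m) = (m - 564)*(m - 14) = (-564 + m)*(-14 + m))
p(-175) - Q(699) = (7896 + (-175)² - 578*(-175)) - (5 + 1/699) = (7896 + 30625 + 101150) - (5 + 1/699) = 139671 - 1*3496/699 = 139671 - 3496/699 = 97626533/699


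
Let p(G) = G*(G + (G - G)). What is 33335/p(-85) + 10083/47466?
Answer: 110341919/22862790 ≈ 4.8263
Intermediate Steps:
p(G) = G² (p(G) = G*(G + 0) = G*G = G²)
33335/p(-85) + 10083/47466 = 33335/((-85)²) + 10083/47466 = 33335/7225 + 10083*(1/47466) = 33335*(1/7225) + 3361/15822 = 6667/1445 + 3361/15822 = 110341919/22862790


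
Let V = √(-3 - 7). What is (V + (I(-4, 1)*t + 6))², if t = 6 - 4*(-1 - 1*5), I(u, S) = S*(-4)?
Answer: (114 - I*√10)² ≈ 12986.0 - 721.0*I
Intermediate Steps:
V = I*√10 (V = √(-10) = I*√10 ≈ 3.1623*I)
I(u, S) = -4*S
t = 30 (t = 6 - 4*(-1 - 5) = 6 - 4*(-6) = 6 + 24 = 30)
(V + (I(-4, 1)*t + 6))² = (I*√10 + (-4*1*30 + 6))² = (I*√10 + (-4*30 + 6))² = (I*√10 + (-120 + 6))² = (I*√10 - 114)² = (-114 + I*√10)²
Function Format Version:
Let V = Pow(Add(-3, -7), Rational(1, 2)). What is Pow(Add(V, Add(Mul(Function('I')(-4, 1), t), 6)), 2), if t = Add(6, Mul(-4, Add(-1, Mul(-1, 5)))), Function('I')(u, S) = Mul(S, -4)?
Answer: Pow(Add(114, Mul(-1, I, Pow(10, Rational(1, 2)))), 2) ≈ Add(12986., Mul(-721.00, I))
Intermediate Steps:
V = Mul(I, Pow(10, Rational(1, 2))) (V = Pow(-10, Rational(1, 2)) = Mul(I, Pow(10, Rational(1, 2))) ≈ Mul(3.1623, I))
Function('I')(u, S) = Mul(-4, S)
t = 30 (t = Add(6, Mul(-4, Add(-1, -5))) = Add(6, Mul(-4, -6)) = Add(6, 24) = 30)
Pow(Add(V, Add(Mul(Function('I')(-4, 1), t), 6)), 2) = Pow(Add(Mul(I, Pow(10, Rational(1, 2))), Add(Mul(Mul(-4, 1), 30), 6)), 2) = Pow(Add(Mul(I, Pow(10, Rational(1, 2))), Add(Mul(-4, 30), 6)), 2) = Pow(Add(Mul(I, Pow(10, Rational(1, 2))), Add(-120, 6)), 2) = Pow(Add(Mul(I, Pow(10, Rational(1, 2))), -114), 2) = Pow(Add(-114, Mul(I, Pow(10, Rational(1, 2)))), 2)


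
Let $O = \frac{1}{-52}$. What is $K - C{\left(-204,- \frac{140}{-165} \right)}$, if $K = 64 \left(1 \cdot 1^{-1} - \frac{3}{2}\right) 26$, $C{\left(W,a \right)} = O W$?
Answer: $- \frac{10867}{13} \approx -835.92$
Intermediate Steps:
$O = - \frac{1}{52} \approx -0.019231$
$C{\left(W,a \right)} = - \frac{W}{52}$
$K = -832$ ($K = 64 \left(1 \cdot 1 - \frac{3}{2}\right) 26 = 64 \left(1 - \frac{3}{2}\right) 26 = 64 \left(- \frac{1}{2}\right) 26 = \left(-32\right) 26 = -832$)
$K - C{\left(-204,- \frac{140}{-165} \right)} = -832 - \left(- \frac{1}{52}\right) \left(-204\right) = -832 - \frac{51}{13} = - \frac{10867}{13}$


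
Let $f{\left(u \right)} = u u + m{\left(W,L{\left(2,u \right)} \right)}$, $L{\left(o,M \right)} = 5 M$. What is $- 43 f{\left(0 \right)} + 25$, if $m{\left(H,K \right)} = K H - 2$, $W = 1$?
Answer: $111$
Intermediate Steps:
$m{\left(H,K \right)} = -2 + H K$ ($m{\left(H,K \right)} = H K - 2 = -2 + H K$)
$f{\left(u \right)} = -2 + u^{2} + 5 u$ ($f{\left(u \right)} = u u + \left(-2 + 1 \cdot 5 u\right) = u^{2} + \left(-2 + 5 u\right) = -2 + u^{2} + 5 u$)
$- 43 f{\left(0 \right)} + 25 = - 43 \left(-2 + 0^{2} + 5 \cdot 0\right) + 25 = - 43 \left(-2 + 0 + 0\right) + 25 = \left(-43\right) \left(-2\right) + 25 = 86 + 25 = 111$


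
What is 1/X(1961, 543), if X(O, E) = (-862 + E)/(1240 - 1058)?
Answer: -182/319 ≈ -0.57053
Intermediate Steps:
X(O, E) = -431/91 + E/182 (X(O, E) = (-862 + E)/182 = (-862 + E)*(1/182) = -431/91 + E/182)
1/X(1961, 543) = 1/(-431/91 + (1/182)*543) = 1/(-431/91 + 543/182) = 1/(-319/182) = -182/319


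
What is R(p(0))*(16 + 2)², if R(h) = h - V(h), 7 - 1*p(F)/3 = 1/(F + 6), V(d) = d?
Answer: 0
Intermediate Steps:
p(F) = 21 - 3/(6 + F) (p(F) = 21 - 3/(F + 6) = 21 - 3/(6 + F))
R(h) = 0 (R(h) = h - h = 0)
R(p(0))*(16 + 2)² = 0*(16 + 2)² = 0*18² = 0*324 = 0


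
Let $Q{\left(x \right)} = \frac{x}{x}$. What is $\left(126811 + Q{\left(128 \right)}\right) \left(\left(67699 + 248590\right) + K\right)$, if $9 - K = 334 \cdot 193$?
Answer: $31935826832$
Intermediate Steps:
$Q{\left(x \right)} = 1$
$K = -64453$ ($K = 9 - 334 \cdot 193 = 9 - 64462 = -64453$)
$\left(126811 + Q{\left(128 \right)}\right) \left(\left(67699 + 248590\right) + K\right) = \left(126811 + 1\right) \left(\left(67699 + 248590\right) - 64453\right) = 126812 \left(316289 - 64453\right) = 126812 \cdot 251836 = 31935826832$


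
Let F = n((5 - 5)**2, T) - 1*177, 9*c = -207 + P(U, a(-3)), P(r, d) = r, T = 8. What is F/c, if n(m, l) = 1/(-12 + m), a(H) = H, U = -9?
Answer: 2125/288 ≈ 7.3785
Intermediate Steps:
c = -24 (c = (-207 - 9)/9 = (1/9)*(-216) = -24)
F = -2125/12 (F = 1/(-12 + (5 - 5)**2) - 1*177 = 1/(-12 + 0**2) - 177 = 1/(-12 + 0) - 177 = 1/(-12) - 177 = -1/12 - 177 = -2125/12 ≈ -177.08)
F/c = -2125/12/(-24) = -2125/12*(-1/24) = 2125/288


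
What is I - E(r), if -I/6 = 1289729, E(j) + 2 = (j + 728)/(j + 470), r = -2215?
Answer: -13503460627/1745 ≈ -7.7384e+6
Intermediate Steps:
E(j) = -2 + (728 + j)/(470 + j) (E(j) = -2 + (j + 728)/(j + 470) = -2 + (728 + j)/(470 + j))
I = -7738374 (I = -6*1289729 = -7738374)
I - E(r) = -7738374 - (-212 - 1*(-2215))/(470 - 2215) = -7738374 - (-212 + 2215)/(-1745) = -7738374 - (-1)*2003/1745 = -7738374 - 1*(-2003/1745) = -7738374 + 2003/1745 = -13503460627/1745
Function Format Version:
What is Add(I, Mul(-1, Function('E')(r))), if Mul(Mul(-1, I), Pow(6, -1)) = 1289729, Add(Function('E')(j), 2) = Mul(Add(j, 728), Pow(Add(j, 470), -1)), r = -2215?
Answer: Rational(-13503460627, 1745) ≈ -7.7384e+6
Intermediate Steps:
Function('E')(j) = Add(-2, Mul(Pow(Add(470, j), -1), Add(728, j))) (Function('E')(j) = Add(-2, Mul(Add(j, 728), Pow(Add(j, 470), -1))) = Add(-2, Mul(Add(728, j), Pow(Add(470, j), -1))) = Add(-2, Mul(Pow(Add(470, j), -1), Add(728, j))))
I = -7738374 (I = Mul(-6, 1289729) = -7738374)
Add(I, Mul(-1, Function('E')(r))) = Add(-7738374, Mul(-1, Mul(Pow(Add(470, -2215), -1), Add(-212, Mul(-1, -2215))))) = Add(-7738374, Mul(-1, Mul(Pow(-1745, -1), Add(-212, 2215)))) = Add(-7738374, Mul(-1, Mul(Rational(-1, 1745), 2003))) = Add(-7738374, Mul(-1, Rational(-2003, 1745))) = Add(-7738374, Rational(2003, 1745)) = Rational(-13503460627, 1745)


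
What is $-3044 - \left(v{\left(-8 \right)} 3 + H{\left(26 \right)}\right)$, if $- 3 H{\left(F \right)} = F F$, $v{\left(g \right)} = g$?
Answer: $- \frac{8384}{3} \approx -2794.7$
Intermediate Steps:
$H{\left(F \right)} = - \frac{F^{2}}{3}$ ($H{\left(F \right)} = - \frac{F F}{3} = - \frac{F^{2}}{3}$)
$-3044 - \left(v{\left(-8 \right)} 3 + H{\left(26 \right)}\right) = -3044 - \left(\left(-8\right) 3 - \frac{26^{2}}{3}\right) = -3044 - \left(-24 - \frac{676}{3}\right) = -3044 - - \frac{748}{3} = -3044 + \frac{748}{3} = - \frac{8384}{3}$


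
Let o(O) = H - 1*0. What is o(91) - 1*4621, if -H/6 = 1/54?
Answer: -41590/9 ≈ -4621.1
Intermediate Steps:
H = -1/9 (H = -6/54 = -6*1/54 = -1/9 ≈ -0.11111)
o(O) = -1/9 (o(O) = -1/9 - 1*0 = -1/9 + 0 = -1/9)
o(91) - 1*4621 = -1/9 - 1*4621 = -1/9 - 4621 = -41590/9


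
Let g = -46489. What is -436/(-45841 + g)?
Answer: 218/46165 ≈ 0.0047222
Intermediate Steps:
-436/(-45841 + g) = -436/(-45841 - 46489) = -436/(-92330) = -436*(-1/92330) = 218/46165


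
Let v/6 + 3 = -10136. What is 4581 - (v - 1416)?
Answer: 66831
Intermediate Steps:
v = -60834 (v = -18 + 6*(-10136) = -18 - 60816 = -60834)
4581 - (v - 1416) = 4581 - (-60834 - 1416) = 4581 - 1*(-62250) = 4581 + 62250 = 66831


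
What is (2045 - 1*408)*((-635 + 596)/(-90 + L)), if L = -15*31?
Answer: 21281/185 ≈ 115.03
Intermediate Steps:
L = -465
(2045 - 1*408)*((-635 + 596)/(-90 + L)) = (2045 - 1*408)*((-635 + 596)/(-90 - 465)) = (2045 - 408)*(-39/(-555)) = 1637*(-39*(-1/555)) = 1637*(13/185) = 21281/185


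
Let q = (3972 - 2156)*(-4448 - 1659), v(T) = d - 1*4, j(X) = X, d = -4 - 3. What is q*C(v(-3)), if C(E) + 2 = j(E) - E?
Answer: 22180624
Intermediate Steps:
d = -7
v(T) = -11 (v(T) = -7 - 1*4 = -7 - 4 = -11)
C(E) = -2 (C(E) = -2 + (E - E) = -2 + 0 = -2)
q = -11090312 (q = 1816*(-6107) = -11090312)
q*C(v(-3)) = -11090312*(-2) = 22180624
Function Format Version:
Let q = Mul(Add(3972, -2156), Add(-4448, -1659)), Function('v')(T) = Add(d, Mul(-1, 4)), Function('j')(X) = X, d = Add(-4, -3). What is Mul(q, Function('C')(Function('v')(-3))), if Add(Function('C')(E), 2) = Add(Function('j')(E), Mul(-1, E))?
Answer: 22180624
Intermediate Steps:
d = -7
Function('v')(T) = -11 (Function('v')(T) = Add(-7, Mul(-1, 4)) = Add(-7, -4) = -11)
Function('C')(E) = -2 (Function('C')(E) = Add(-2, Add(E, Mul(-1, E))) = Add(-2, 0) = -2)
q = -11090312 (q = Mul(1816, -6107) = -11090312)
Mul(q, Function('C')(Function('v')(-3))) = Mul(-11090312, -2) = 22180624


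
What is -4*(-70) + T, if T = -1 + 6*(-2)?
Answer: 267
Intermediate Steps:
T = -13 (T = -1 - 12 = -13)
-4*(-70) + T = -4*(-70) - 13 = 280 - 13 = 267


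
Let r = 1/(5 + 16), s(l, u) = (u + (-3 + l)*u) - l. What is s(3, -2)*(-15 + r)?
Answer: 1570/21 ≈ 74.762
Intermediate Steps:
s(l, u) = u - l + u*(-3 + l) (s(l, u) = (u + u*(-3 + l)) - l = u - l + u*(-3 + l))
r = 1/21 ≈ 0.047619
s(3, -2)*(-15 + r) = (-1*3 - 2*(-2) + 3*(-2))*(-15 + 1/21) = (-3 + 4 - 6)*(-314/21) = -5*(-314/21) = 1570/21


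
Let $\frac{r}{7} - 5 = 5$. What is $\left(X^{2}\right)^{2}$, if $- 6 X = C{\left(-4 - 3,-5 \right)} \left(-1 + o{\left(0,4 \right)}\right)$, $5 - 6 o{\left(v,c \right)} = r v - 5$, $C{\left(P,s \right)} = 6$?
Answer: $\frac{16}{81} \approx 0.19753$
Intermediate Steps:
$r = 70$ ($r = 35 + 7 \cdot 5 = 35 + 35 = 70$)
$o{\left(v,c \right)} = \frac{5}{3} - \frac{35 v}{3}$ ($o{\left(v,c \right)} = \frac{5}{6} - \frac{70 v - 5}{6} = \frac{5}{6} - \frac{-5 + 70 v}{6} = \frac{5}{6} - \left(- \frac{5}{6} + \frac{35 v}{3}\right) = \frac{5}{3} - \frac{35 v}{3}$)
$X = - \frac{2}{3}$ ($X = - \frac{6 \left(-1 + \left(\frac{5}{3} - 0\right)\right)}{6} = - \frac{6 \left(-1 + \left(\frac{5}{3} + 0\right)\right)}{6} = - \frac{6 \left(-1 + \frac{5}{3}\right)}{6} = - \frac{6 \cdot \frac{2}{3}}{6} = \left(- \frac{1}{6}\right) 4 = - \frac{2}{3} \approx -0.66667$)
$\left(X^{2}\right)^{2} = \left(\left(- \frac{2}{3}\right)^{2}\right)^{2} = \left(\frac{4}{9}\right)^{2} = \frac{16}{81}$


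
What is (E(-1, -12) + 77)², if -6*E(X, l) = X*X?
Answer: 212521/36 ≈ 5903.4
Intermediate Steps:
E(X, l) = -X²/6 (E(X, l) = -X*X/6 = -X²/6)
(E(-1, -12) + 77)² = (-⅙*(-1)² + 77)² = (-⅙*1 + 77)² = (-⅙ + 77)² = (461/6)² = 212521/36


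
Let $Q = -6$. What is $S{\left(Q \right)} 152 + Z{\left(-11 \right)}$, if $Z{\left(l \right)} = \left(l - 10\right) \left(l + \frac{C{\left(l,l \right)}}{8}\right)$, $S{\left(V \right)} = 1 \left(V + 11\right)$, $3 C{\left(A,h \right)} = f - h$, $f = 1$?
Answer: $\frac{1961}{2} \approx 980.5$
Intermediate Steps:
$C{\left(A,h \right)} = \frac{1}{3} - \frac{h}{3}$ ($C{\left(A,h \right)} = \frac{1 - h}{3} = \frac{1}{3} - \frac{h}{3}$)
$S{\left(V \right)} = 11 + V$ ($S{\left(V \right)} = 1 \left(11 + V\right) = 11 + V$)
$Z{\left(l \right)} = \left(-10 + l\right) \left(\frac{1}{24} + \frac{23 l}{24}\right)$ ($Z{\left(l \right)} = \left(l - 10\right) \left(l + \frac{\frac{1}{3} - \frac{l}{3}}{8}\right) = \left(-10 + l\right) \left(l + \left(\frac{1}{3} - \frac{l}{3}\right) \frac{1}{8}\right) = \left(-10 + l\right) \left(l - \left(- \frac{1}{24} + \frac{l}{24}\right)\right) = \left(-10 + l\right) \left(\frac{1}{24} + \frac{23 l}{24}\right)$)
$S{\left(Q \right)} 152 + Z{\left(-11 \right)} = \left(11 - 6\right) 152 - \left(- \frac{2509}{24} - \frac{2783}{24}\right) = 5 \cdot 152 + \left(- \frac{5}{12} + \frac{2519}{24} + \frac{23}{24} \cdot 121\right) = 760 + \left(- \frac{5}{12} + \frac{2519}{24} + \frac{2783}{24}\right) = 760 + \frac{441}{2} = \frac{1961}{2}$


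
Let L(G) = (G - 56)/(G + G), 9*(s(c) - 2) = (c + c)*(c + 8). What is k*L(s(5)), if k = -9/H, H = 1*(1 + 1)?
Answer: 801/148 ≈ 5.4122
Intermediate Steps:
s(c) = 2 + 2*c*(8 + c)/9 (s(c) = 2 + ((c + c)*(c + 8))/9 = 2 + ((2*c)*(8 + c))/9 = 2 + (2*c*(8 + c))/9 = 2 + 2*c*(8 + c)/9)
H = 2 (H = 1*2 = 2)
L(G) = (-56 + G)/(2*G) (L(G) = (-56 + G)/((2*G)) = (-56 + G)*(1/(2*G)) = (-56 + G)/(2*G))
k = -9/2 ≈ -4.5000
k*L(s(5)) = -9*(-56 + (2 + (2/9)*5² + (16/9)*5))/(4*(2 + (2/9)*5² + (16/9)*5)) = -9*(-56 + (2 + (2/9)*25 + 80/9))/(4*(2 + (2/9)*25 + 80/9)) = -9*(-56 + (2 + 50/9 + 80/9))/(4*(2 + 50/9 + 80/9)) = -9*(-56 + 148/9)/(4*148/9) = -9*9*(-356)/(4*148*9) = -9/2*(-89/74) = 801/148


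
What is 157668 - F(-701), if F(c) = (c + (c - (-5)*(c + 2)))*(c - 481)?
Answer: -5630586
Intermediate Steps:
F(c) = (-481 + c)*(10 + 7*c) (F(c) = (c + (c - (-5)*(2 + c)))*(-481 + c) = (c + (c - (-10 - 5*c)))*(-481 + c) = (c + (c + (10 + 5*c)))*(-481 + c) = (c + (10 + 6*c))*(-481 + c) = (10 + 7*c)*(-481 + c) = (-481 + c)*(10 + 7*c))
157668 - F(-701) = 157668 - (-4810 - 3357*(-701) + 7*(-701)²) = 157668 - (-4810 + 2353257 + 7*491401) = 157668 - (-4810 + 2353257 + 3439807) = 157668 - 1*5788254 = 157668 - 5788254 = -5630586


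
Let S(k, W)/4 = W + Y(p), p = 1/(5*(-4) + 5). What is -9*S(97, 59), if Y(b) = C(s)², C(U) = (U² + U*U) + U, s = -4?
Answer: -30348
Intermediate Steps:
C(U) = U + 2*U² (C(U) = (U² + U²) + U = 2*U² + U = U + 2*U²)
p = -1/15 (p = 1/(-20 + 5) = 1/(-15) = -1/15 ≈ -0.066667)
Y(b) = 784 (Y(b) = (-4*(1 + 2*(-4)))² = (-4*(1 - 8))² = (-4*(-7))² = 28² = 784)
S(k, W) = 3136 + 4*W (S(k, W) = 4*(W + 784) = 4*(784 + W) = 3136 + 4*W)
-9*S(97, 59) = -9*(3136 + 4*59) = -9*(3136 + 236) = -9*3372 = -30348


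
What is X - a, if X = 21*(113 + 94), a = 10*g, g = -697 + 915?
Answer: 2167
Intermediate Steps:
g = 218
a = 2180 (a = 10*218 = 2180)
X = 4347 (X = 21*207 = 4347)
X - a = 4347 - 1*2180 = 4347 - 2180 = 2167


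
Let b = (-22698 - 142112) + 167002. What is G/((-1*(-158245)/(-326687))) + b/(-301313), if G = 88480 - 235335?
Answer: 2891135491375893/9536255137 ≈ 3.0317e+5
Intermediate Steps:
b = 2192 (b = -164810 + 167002 = 2192)
G = -146855
G/((-1*(-158245)/(-326687))) + b/(-301313) = -146855/(-1*(-158245)/(-326687)) + 2192/(-301313) = -146855/(158245*(-1/326687)) + 2192*(-1/301313) = -146855/(-158245/326687) - 2192/301313 = -146855*(-326687/158245) - 2192/301313 = 9595123877/31649 - 2192/301313 = 2891135491375893/9536255137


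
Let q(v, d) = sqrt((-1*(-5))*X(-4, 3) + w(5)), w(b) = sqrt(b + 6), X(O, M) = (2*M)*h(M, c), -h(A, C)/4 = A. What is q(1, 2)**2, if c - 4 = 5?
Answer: -360 + sqrt(11) ≈ -356.68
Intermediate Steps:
c = 9 (c = 4 + 5 = 9)
h(A, C) = -4*A
X(O, M) = -8*M**2 (X(O, M) = (2*M)*(-4*M) = -8*M**2)
w(b) = sqrt(6 + b)
q(v, d) = sqrt(-360 + sqrt(11)) (q(v, d) = sqrt((-1*(-5))*(-8*3**2) + sqrt(6 + 5)) = sqrt(5*(-8*9) + sqrt(11)) = sqrt(5*(-72) + sqrt(11)) = sqrt(-360 + sqrt(11)))
q(1, 2)**2 = (sqrt(-360 + sqrt(11)))**2 = -360 + sqrt(11)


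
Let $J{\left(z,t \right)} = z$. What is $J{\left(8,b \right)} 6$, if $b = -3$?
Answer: $48$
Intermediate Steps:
$J{\left(8,b \right)} 6 = 8 \cdot 6 = 48$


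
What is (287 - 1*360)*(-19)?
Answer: 1387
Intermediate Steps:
(287 - 1*360)*(-19) = (287 - 360)*(-19) = -73*(-19) = 1387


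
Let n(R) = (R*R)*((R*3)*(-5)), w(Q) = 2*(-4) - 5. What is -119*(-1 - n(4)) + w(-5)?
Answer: -114134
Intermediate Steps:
w(Q) = -13 (w(Q) = -8 - 5 = -13)
n(R) = -15*R**3 (n(R) = R**2*((3*R)*(-5)) = R**2*(-15*R) = -15*R**3)
-119*(-1 - n(4)) + w(-5) = -119*(-1 - (-15)*4**3) - 13 = -119*(-1 - (-15)*64) - 13 = -119*(-1 - 1*(-960)) - 13 = -119*(-1 + 960) - 13 = -119*959 - 13 = -114121 - 13 = -114134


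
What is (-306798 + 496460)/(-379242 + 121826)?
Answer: -94831/128708 ≈ -0.73679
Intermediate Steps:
(-306798 + 496460)/(-379242 + 121826) = 189662/(-257416) = 189662*(-1/257416) = -94831/128708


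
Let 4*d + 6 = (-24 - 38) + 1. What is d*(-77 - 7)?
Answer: 1407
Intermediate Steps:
d = -67/4 (d = -3/2 + ((-24 - 38) + 1)/4 = -3/2 + (-62 + 1)/4 = -3/2 + (1/4)*(-61) = -3/2 - 61/4 = -67/4 ≈ -16.750)
d*(-77 - 7) = -67*(-77 - 7)/4 = -67/4*(-84) = 1407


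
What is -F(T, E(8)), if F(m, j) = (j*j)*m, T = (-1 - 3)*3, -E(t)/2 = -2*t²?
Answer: 786432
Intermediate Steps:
E(t) = 4*t² (E(t) = -(-4)*t² = 4*t²)
T = -12 (T = -4*3 = -12)
F(m, j) = m*j² (F(m, j) = j²*m = m*j²)
-F(T, E(8)) = -(-12)*(4*8²)² = -(-12)*(4*64)² = -(-12)*256² = -(-12)*65536 = -1*(-786432) = 786432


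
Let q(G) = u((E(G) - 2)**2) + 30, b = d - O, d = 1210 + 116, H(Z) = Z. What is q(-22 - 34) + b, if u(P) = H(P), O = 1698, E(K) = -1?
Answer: -333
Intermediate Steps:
u(P) = P
d = 1326
b = -372 (b = 1326 - 1*1698 = 1326 - 1698 = -372)
q(G) = 39 (q(G) = (-1 - 2)**2 + 30 = (-3)**2 + 30 = 9 + 30 = 39)
q(-22 - 34) + b = 39 - 372 = -333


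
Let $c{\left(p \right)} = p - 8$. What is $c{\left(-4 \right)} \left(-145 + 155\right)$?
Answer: $-120$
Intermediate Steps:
$c{\left(p \right)} = -8 + p$
$c{\left(-4 \right)} \left(-145 + 155\right) = \left(-8 - 4\right) \left(-145 + 155\right) = \left(-12\right) 10 = -120$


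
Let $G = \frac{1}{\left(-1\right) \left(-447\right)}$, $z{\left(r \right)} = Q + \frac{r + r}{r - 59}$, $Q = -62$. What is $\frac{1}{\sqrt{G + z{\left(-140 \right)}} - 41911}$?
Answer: $- \frac{3728109183}{156248789358440} - \frac{i \sqrt{479432385831}}{156248789358440} \approx -2.386 \cdot 10^{-5} - 4.4315 \cdot 10^{-9} i$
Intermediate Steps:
$z{\left(r \right)} = -62 + \frac{2 r}{-59 + r}$ ($z{\left(r \right)} = -62 + \frac{r + r}{r - 59} = -62 + \frac{2 r}{-59 + r}$)
$G = \frac{1}{447} \approx 0.0022371$
$\frac{1}{\sqrt{G + z{\left(-140 \right)}} - 41911} = \frac{1}{\sqrt{\frac{1}{447} + \frac{2 \left(1829 - -4200\right)}{-59 - 140}} - 41911} = \frac{1}{\sqrt{\frac{1}{447} + \frac{2 \left(1829 + 4200\right)}{-199}} - 41911} = \frac{1}{\sqrt{\frac{1}{447} + 2 \left(- \frac{1}{199}\right) 6029} - 41911} = \frac{1}{\sqrt{\frac{1}{447} - \frac{12058}{199}} - 41911} = \frac{1}{\sqrt{- \frac{5389727}{88953}} - 41911} = \frac{1}{\frac{i \sqrt{479432385831}}{88953} - 41911} = \frac{1}{-41911 + \frac{i \sqrt{479432385831}}{88953}}$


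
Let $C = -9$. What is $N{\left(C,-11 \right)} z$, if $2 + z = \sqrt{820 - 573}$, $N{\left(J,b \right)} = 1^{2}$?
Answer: $-2 + \sqrt{247} \approx 13.716$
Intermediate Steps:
$N{\left(J,b \right)} = 1$
$z = -2 + \sqrt{247}$ ($z = -2 + \sqrt{820 - 573} = -2 + \sqrt{247} \approx 13.716$)
$N{\left(C,-11 \right)} z = 1 \left(-2 + \sqrt{247}\right) = -2 + \sqrt{247}$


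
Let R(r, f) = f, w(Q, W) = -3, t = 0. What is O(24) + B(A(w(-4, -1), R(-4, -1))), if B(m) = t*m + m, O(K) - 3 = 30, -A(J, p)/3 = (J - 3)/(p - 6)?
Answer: 213/7 ≈ 30.429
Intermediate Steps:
A(J, p) = -3*(-3 + J)/(-6 + p) (A(J, p) = -3*(J - 3)/(p - 6) = -3*(-3 + J)/(-6 + p))
O(K) = 33 (O(K) = 3 + 30 = 33)
B(m) = m (B(m) = 0*m + m = 0 + m = m)
O(24) + B(A(w(-4, -1), R(-4, -1))) = 33 + 3*(3 - 1*(-3))/(-6 - 1) = 33 + 3*(3 + 3)/(-7) = 33 + 3*(-⅐)*6 = 33 - 18/7 = 213/7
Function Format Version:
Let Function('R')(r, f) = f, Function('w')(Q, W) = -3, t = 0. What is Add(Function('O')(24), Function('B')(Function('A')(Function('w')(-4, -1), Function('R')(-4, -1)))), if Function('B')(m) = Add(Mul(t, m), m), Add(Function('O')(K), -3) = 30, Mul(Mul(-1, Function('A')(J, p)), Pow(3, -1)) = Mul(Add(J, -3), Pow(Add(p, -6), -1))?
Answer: Rational(213, 7) ≈ 30.429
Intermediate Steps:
Function('A')(J, p) = Mul(-3, Pow(Add(-6, p), -1), Add(-3, J)) (Function('A')(J, p) = Mul(-3, Mul(Add(J, -3), Pow(Add(p, -6), -1))) = Mul(-3, Mul(Add(-3, J), Pow(Add(-6, p), -1))) = Mul(-3, Mul(Pow(Add(-6, p), -1), Add(-3, J))) = Mul(-3, Pow(Add(-6, p), -1), Add(-3, J)))
Function('O')(K) = 33 (Function('O')(K) = Add(3, 30) = 33)
Function('B')(m) = m (Function('B')(m) = Add(Mul(0, m), m) = Add(0, m) = m)
Add(Function('O')(24), Function('B')(Function('A')(Function('w')(-4, -1), Function('R')(-4, -1)))) = Add(33, Mul(3, Pow(Add(-6, -1), -1), Add(3, Mul(-1, -3)))) = Add(33, Mul(3, Pow(-7, -1), Add(3, 3))) = Add(33, Mul(3, Rational(-1, 7), 6)) = Add(33, Rational(-18, 7)) = Rational(213, 7)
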